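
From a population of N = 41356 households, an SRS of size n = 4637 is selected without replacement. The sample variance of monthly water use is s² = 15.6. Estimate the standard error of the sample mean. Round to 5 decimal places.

0.05465

Under SRS without replacement, Var(ȳ) = (1 − f)·s²/n with f = n/N = 4637/41356 = 0.11212400.
Var(ȳ) = (1 − 0.11212400)·15.6/4637 = 0.88787600·0.0033642441 = 0.0029870316.
SE(ȳ) = √(0.0029870316) = 0.05465.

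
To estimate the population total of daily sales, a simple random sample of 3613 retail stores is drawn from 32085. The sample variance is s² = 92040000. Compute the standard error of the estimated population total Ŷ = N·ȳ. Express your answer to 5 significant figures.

Var(Ŷ) = N²·Var(ȳ) = N²·(1 − n/N)·s²/n.
f = 3613/32085 = 0.11260714; Var(ȳ) = 0.88739286·92040000/3613 = 22606.045.
Var(Ŷ) = 32085² · 22606.045 = 2.327173 × 10^13.
SE(Ŷ) = √(2.327173 × 10^13) = 4.8241 × 10^6.

4.8241 × 10^6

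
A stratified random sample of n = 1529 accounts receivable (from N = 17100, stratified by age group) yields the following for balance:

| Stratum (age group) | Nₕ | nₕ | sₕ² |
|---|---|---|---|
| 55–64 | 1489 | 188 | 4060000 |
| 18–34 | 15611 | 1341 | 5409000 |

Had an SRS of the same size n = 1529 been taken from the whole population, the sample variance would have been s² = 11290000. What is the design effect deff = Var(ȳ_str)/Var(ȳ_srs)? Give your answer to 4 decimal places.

Var(ȳ_str) = Σ Wₕ²(1−fₕ)sₕ²/nₕ with Wₕ = Nₕ/17100:
  55–64: (1489/17100)²·(1−188/1489)·4060000/188 = 143.0698
  18–34: (15611/17100)²·(1−1341/15611)·5409000/1341 = 3072.9159
  → Var(ȳ_str) = 3215.9857.
Var(ȳ_srs) = (1 − 1529/17100)·11290000/1529 = 6723.6771.
deff = 3215.9857 / 6723.6771 = 0.4783.

0.4783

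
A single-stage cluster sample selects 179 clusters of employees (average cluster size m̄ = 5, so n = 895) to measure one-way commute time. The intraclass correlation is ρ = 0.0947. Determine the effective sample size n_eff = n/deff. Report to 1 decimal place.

deff = 1 + (5 − 1)·0.0947 = 1 + 0.3788 = 1.3788.
n_eff = 895 / 1.3788 = 649.1.

649.1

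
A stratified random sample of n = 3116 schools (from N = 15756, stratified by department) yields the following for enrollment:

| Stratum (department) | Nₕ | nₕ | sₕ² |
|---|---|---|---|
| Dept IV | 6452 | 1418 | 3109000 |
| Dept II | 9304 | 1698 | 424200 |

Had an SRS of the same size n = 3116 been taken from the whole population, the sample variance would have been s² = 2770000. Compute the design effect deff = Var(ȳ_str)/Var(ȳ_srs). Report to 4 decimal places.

0.5021

Var(ȳ_str) = Σ Wₕ²(1−fₕ)sₕ²/nₕ with Wₕ = Nₕ/15756:
  Dept IV: (6452/15756)²·(1−1418/6452)·3109000/1418 = 286.85348
  Dept II: (9304/15756)²·(1−1698/9304)·424200/1698 = 71.214275
  → Var(ȳ_str) = 358.06776.
Var(ȳ_srs) = (1 − 3116/15756)·2770000/3116 = 713.15416.
deff = 358.06776 / 713.15416 = 0.5021.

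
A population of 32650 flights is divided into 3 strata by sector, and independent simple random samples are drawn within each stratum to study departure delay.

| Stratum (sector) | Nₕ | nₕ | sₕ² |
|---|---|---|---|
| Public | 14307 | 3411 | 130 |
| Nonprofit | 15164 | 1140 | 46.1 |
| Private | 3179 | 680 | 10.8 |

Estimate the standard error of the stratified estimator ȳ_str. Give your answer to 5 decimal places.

Var(ȳ_str) = Σₕ Wₕ²(1 − fₕ)sₕ²/nₕ with Wₕ = Nₕ/N, N = 32650.
Public: Wₕ = 0.43819296; term = 0.43819296²·(1 − 0.23841476)·130/3411 = 0.0055732809.
Nonprofit: Wₕ = 0.46444104; term = 0.46444104²·(1 − 0.07517805)·46.1/1140 = 0.0080670618.
Private: Wₕ = 0.09736600; term = 0.09736600²·(1 − 0.21390374)·10.8/680 = 1.1836008 × 10^-4.
Sum = 0.013758703.
SE = √(0.013758703) = 0.11730.

0.11730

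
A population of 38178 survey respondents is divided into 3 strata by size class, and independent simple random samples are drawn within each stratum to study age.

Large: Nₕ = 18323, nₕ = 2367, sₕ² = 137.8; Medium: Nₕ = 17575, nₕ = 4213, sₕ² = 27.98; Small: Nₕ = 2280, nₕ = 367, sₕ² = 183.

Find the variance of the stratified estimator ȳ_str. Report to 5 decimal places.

0.01424

Var(ȳ_str) = Σₕ Wₕ²(1 − fₕ)sₕ²/nₕ with Wₕ = Nₕ/N, N = 38178.
Large: Wₕ = 0.47993609; term = 0.47993609²·(1 − 0.12918190)·137.8/2367 = 0.011677375.
Medium: Wₕ = 0.46034365; term = 0.46034365²·(1 − 0.23971550)·27.98/4213 = 0.0010700319.
Small: Wₕ = 0.05972026; term = 0.05972026²·(1 − 0.16096491)·183/367 = 0.0014921363.
Sum = 0.014239543.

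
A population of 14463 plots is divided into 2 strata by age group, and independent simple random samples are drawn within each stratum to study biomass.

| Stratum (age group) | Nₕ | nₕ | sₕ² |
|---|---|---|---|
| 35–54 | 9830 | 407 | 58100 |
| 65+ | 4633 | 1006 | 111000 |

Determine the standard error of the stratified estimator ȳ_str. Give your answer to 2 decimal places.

Var(ȳ_str) = Σₕ Wₕ²(1 − fₕ)sₕ²/nₕ with Wₕ = Nₕ/N, N = 14463.
35–54: Wₕ = 0.67966535; term = 0.67966535²·(1 − 0.04140387)·58100/407 = 63.213183.
65+: Wₕ = 0.32033465; term = 0.32033465²·(1 − 0.21713792)·111000/1006 = 8.8637619.
Sum = 72.076945.
SE = √(72.076945) = 8.49.

8.49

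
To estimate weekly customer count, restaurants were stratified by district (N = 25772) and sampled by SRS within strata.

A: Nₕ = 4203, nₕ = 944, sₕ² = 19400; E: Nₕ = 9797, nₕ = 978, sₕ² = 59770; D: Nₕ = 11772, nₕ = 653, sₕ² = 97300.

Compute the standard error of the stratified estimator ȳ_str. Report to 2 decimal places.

6.14

Var(ȳ_str) = Σₕ Wₕ²(1 − fₕ)sₕ²/nₕ with Wₕ = Nₕ/N, N = 25772.
A: Wₕ = 0.16308397; term = 0.16308397²·(1 − 0.22460148)·19400/944 = 0.4238159.
E: Wₕ = 0.38014124; term = 0.38014124²·(1 − 0.09982648)·59770/978 = 7.9498806.
D: Wₕ = 0.45677479; term = 0.45677479²·(1 − 0.05547061)·97300/653 = 29.364283.
Sum = 37.73798.
SE = √(37.73798) = 6.14.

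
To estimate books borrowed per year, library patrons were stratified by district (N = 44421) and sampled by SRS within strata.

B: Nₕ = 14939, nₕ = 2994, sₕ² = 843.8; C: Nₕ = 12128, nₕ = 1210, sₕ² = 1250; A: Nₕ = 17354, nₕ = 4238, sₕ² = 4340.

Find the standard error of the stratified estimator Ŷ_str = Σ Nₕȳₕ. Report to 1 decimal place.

20498.2

Var(Ŷ_str) = Σₕ Nₕ²(1 − fₕ)sₕ²/nₕ.
B: 14939²·(1 − 2994/14939)·843.8/2994 = 5.0291595 × 10^7.
C: 12128²·(1 − 1210/12128)·1250/1210 = 1.3679081 × 10^8.
A: 17354²·(1 − 4238/17354)·4340/4238 = 2.3309329 × 10^8.
Sum = 4.201757 × 10^8.
SE = √(4.201757 × 10^8) = 20498.2.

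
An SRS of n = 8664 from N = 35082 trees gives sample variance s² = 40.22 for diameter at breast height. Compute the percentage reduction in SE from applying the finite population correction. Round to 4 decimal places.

13.2224

f = n/N = 8664/35082 = 0.24696426.
SE_no-fpc = √(s²/n) = 0.068133674; SE_fpc = √((1−f)s²/n) = 0.059124789.
Ratio = √(1−f) = 0.86777632. Reduction = 100·(1 − 0.86777632) = 13.2224%.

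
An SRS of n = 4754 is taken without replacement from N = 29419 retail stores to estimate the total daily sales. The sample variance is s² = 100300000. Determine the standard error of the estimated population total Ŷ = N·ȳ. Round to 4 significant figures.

Var(Ŷ) = N²·Var(ȳ) = N²·(1 − n/N)·s²/n.
f = 4754/29419 = 0.16159625; Var(ȳ) = 0.83840375·100300000/4754 = 17688.661.
Var(Ŷ) = 29419² · 17688.661 = 1.5309139 × 10^13.
SE(Ŷ) = √(1.5309139 × 10^13) = 3.913 × 10^6.

3.913 × 10^6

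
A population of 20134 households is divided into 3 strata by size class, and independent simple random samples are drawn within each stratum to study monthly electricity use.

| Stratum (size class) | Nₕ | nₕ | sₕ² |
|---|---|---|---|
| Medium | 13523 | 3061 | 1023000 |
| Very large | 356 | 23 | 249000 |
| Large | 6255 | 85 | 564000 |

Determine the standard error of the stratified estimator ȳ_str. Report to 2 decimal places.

Var(ȳ_str) = Σₕ Wₕ²(1 − fₕ)sₕ²/nₕ with Wₕ = Nₕ/N, N = 20134.
Medium: Wₕ = 0.67164995; term = 0.67164995²·(1 − 0.22635510)·1023000/3061 = 116.63797.
Very large: Wₕ = 0.01768153; term = 0.01768153²·(1 − 0.06460674)·249000/23 = 3.1659614.
Large: Wₕ = 0.31066852; term = 0.31066852²·(1 − 0.01358913)·564000/85 = 631.7024.
Sum = 751.50633.
SE = √(751.50633) = 27.41.

27.41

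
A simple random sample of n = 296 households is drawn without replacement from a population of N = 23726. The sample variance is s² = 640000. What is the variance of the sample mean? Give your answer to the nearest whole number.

Under SRS without replacement, Var(ȳ) = (1 − f)·s²/n with f = n/N = 296/23726 = 0.01247576.
Var(ȳ) = (1 − 0.01247576)·640000/296 = 0.98752424·2162.1622 = 2135.1875.

2135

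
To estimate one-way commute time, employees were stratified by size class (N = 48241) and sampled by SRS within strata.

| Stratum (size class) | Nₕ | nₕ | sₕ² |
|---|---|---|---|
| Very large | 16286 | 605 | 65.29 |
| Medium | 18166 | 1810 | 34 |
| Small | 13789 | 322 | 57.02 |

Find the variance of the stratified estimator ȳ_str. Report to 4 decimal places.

Var(ȳ_str) = Σₕ Wₕ²(1 − fₕ)sₕ²/nₕ with Wₕ = Nₕ/N, N = 48241.
Very large: Wₕ = 0.33759665; term = 0.33759665²·(1 − 0.03714847)·65.29/605 = 0.011842595.
Medium: Wₕ = 0.37656765; term = 0.37656765²·(1 − 0.09963668)·34/1810 = 0.0023983035.
Small: Wₕ = 0.28583570; term = 0.28583570²·(1 − 0.02335195)·57.02/322 = 0.014130007.
Sum = 0.028370906.

0.0284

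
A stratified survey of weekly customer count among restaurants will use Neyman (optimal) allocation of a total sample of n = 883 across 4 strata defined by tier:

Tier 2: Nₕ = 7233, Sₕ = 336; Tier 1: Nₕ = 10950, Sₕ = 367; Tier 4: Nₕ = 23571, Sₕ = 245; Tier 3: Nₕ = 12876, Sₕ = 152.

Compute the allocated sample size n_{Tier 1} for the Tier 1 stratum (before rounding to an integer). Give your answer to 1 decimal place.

250.2

Neyman allocation: nₕ = n·NₕSₕ / Σⱼ NⱼSⱼ.
Σ NⱼSⱼ = 7233·336 + 10950·367 + 23571·245 + 12876·152 = 1.4180985 × 10^7.
n_{Tier 1} = 883·10950·367 / (1.4180985 × 10^7) = 250.2.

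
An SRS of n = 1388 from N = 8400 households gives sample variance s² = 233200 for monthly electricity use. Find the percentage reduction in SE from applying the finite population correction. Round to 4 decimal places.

f = n/N = 1388/8400 = 0.16523810.
SE_no-fpc = √(s²/n) = 12.961926; SE_fpc = √((1−f)s²/n) = 11.842703.
Ratio = √(1−f) = 0.91365305. Reduction = 100·(1 − 0.91365305) = 8.6347%.

8.6347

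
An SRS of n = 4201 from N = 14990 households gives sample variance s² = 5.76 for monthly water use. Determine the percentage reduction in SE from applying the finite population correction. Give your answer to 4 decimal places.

f = n/N = 4201/14990 = 0.28025350.
SE_no-fpc = √(s²/n) = 0.037028396; SE_fpc = √((1−f)s²/n) = 0.031414104.
Ratio = √(1−f) = 0.84837875. Reduction = 100·(1 − 0.84837875) = 15.1621%.

15.1621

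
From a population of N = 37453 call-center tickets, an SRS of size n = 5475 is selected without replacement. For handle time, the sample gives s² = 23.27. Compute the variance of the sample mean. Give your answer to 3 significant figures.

0.00363

Under SRS without replacement, Var(ȳ) = (1 − f)·s²/n with f = n/N = 5475/37453 = 0.14618322.
Var(ȳ) = (1 − 0.14618322)·23.27/5475 = 0.85381678·0.0042502283 = 0.0036289163.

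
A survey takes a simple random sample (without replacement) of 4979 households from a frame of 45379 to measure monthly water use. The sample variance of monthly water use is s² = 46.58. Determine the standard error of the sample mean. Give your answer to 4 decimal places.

0.0913

Under SRS without replacement, Var(ȳ) = (1 − f)·s²/n with f = n/N = 4979/45379 = 0.10972036.
Var(ȳ) = (1 − 0.10972036)·46.58/4979 = 0.89027964·0.0093552922 = 0.0083288262.
SE(ȳ) = √(0.0083288262) = 0.0913.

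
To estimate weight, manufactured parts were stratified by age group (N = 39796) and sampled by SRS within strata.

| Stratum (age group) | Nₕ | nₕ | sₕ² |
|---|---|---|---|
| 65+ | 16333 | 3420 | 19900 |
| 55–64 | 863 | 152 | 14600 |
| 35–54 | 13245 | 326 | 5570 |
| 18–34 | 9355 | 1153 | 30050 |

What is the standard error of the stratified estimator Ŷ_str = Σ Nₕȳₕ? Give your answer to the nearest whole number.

78800

Var(Ŷ_str) = Σₕ Nₕ²(1 − fₕ)sₕ²/nₕ.
65+: 16333²·(1 − 3420/16333)·19900/3420 = 1.2272134 × 10^9.
55–64: 863²·(1 − 152/863)·14600/152 = 5.8937222 × 10^7.
35–54: 13245²·(1 − 326/13245)·5570/326 = 2.9236034 × 10^9.
18–34: 9355²·(1 − 1153/9355)·30050/1153 = 1.9997639 × 10^9.
Sum = 6.2095179 × 10^9.
SE = √(6.2095179 × 10^9) = 78800.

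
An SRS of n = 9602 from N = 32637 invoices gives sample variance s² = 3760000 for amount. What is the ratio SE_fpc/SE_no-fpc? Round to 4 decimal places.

f = n/N = 9602/32637 = 0.29420596.
SE_no-fpc = √(s²/n) = 19.788509; SE_fpc = √((1−f)s²/n) = 16.624633.
Ratio = √(1−f) = 0.84011549.

0.8401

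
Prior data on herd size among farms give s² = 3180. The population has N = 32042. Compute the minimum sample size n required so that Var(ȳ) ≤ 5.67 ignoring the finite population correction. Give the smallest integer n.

561

Without fpc, n₀ = s²/D = 3180/5.67 = 560.8466.
Rounding up, n = 561.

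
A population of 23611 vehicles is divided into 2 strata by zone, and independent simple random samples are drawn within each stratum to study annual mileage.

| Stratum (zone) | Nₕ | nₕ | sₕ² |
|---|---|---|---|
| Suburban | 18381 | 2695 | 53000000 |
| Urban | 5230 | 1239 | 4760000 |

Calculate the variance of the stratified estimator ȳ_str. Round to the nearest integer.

10315

Var(ȳ_str) = Σₕ Wₕ²(1 − fₕ)sₕ²/nₕ with Wₕ = Nₕ/N, N = 23611.
Suburban: Wₕ = 0.77849308; term = 0.77849308²·(1 − 0.14661879)·53000000/2695 = 10171.141.
Urban: Wₕ = 0.22150692; term = 0.22150692²·(1 − 0.23690249)·4760000/1239 = 143.84352.
Sum = 10314.985.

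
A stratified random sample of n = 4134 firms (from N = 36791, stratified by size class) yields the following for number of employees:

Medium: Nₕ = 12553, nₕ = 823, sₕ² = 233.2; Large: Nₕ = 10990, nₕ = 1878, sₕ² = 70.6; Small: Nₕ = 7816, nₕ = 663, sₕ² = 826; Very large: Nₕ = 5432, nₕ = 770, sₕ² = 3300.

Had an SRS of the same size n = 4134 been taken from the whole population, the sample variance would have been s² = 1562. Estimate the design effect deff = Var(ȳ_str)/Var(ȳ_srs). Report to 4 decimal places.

Var(ȳ_str) = Σ Wₕ²(1−fₕ)sₕ²/nₕ with Wₕ = Nₕ/36791:
  Medium: (12553/36791)²·(1−823/12553)·233.2/823 = 0.030824147
  Large: (10990/36791)²·(1−1878/10990)·70.6/1878 = 0.0027812327
  Small: (7816/36791)²·(1−663/7816)·826/663 = 0.05145838
  Very large: (5432/36791)²·(1−770/5432)·3300/770 = 0.080181109
  → Var(ȳ_str) = 0.16524487.
Var(ȳ_srs) = (1 − 4134/36791)·1562/4134 = 0.33538625.
deff = 0.16524487 / 0.33538625 = 0.4927.

0.4927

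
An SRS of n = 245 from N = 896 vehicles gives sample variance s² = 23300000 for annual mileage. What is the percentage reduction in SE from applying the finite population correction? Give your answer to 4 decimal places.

f = n/N = 245/896 = 0.27343750.
SE_no-fpc = √(s²/n) = 308.38619; SE_fpc = √((1−f)s²/n) = 262.86418.
Ratio = √(1−f) = 0.85238636. Reduction = 100·(1 − 0.85238636) = 14.7614%.

14.7614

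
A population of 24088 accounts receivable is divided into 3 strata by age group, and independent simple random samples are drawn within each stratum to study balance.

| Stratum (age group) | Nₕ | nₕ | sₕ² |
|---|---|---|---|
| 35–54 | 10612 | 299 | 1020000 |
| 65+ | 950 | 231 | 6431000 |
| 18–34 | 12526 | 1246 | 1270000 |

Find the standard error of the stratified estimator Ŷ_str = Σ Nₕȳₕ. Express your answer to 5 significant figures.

Var(Ŷ_str) = Σₕ Nₕ²(1 − fₕ)sₕ²/nₕ.
35–54: 10612²·(1 − 299/10612)·1020000/299 = 3.7334578 × 10^11.
65+: 950²·(1 − 231/950)·6431000/231 = 1.9015994 × 10^10.
18–34: 12526²·(1 − 1246/12526)·1270000/1246 = 1.4401482 × 10^11.
Sum = 5.3637659 × 10^11.
SE = √(5.3637659 × 10^11) = 732380.

732380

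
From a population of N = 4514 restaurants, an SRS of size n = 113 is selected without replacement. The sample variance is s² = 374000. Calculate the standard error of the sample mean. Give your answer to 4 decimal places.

56.8056

Under SRS without replacement, Var(ȳ) = (1 − f)·s²/n with f = n/N = 113/4514 = 0.02503323.
Var(ȳ) = (1 − 0.02503323)·374000/113 = 0.97496677·3309.7345 = 3226.8812.
SE(ȳ) = √(3226.8812) = 56.8056.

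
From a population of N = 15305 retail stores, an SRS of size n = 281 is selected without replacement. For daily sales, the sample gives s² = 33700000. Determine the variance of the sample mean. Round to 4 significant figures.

Under SRS without replacement, Var(ȳ) = (1 − f)·s²/n with f = n/N = 281/15305 = 0.01836001.
Var(ȳ) = (1 − 0.01836001)·33700000/281 = 0.98163999·119928.83 = 117726.93.

117700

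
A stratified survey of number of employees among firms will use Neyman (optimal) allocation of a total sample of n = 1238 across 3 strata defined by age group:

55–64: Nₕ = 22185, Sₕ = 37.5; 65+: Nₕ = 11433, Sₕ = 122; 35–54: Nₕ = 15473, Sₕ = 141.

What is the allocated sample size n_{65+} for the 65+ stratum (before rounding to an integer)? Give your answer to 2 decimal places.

391.70

Neyman allocation: nₕ = n·NₕSₕ / Σⱼ NⱼSⱼ.
Σ NⱼSⱼ = 22185·37.5 + 11433·122 + 15473·141 = 4.4084565 × 10^6.
n_{65+} = 1238·11433·122 / (4.4084565 × 10^6) = 391.70.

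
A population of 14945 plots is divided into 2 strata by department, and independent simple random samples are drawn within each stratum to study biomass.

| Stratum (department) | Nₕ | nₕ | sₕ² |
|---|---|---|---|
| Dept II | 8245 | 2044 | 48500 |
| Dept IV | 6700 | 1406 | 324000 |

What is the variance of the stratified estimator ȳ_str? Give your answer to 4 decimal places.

Var(ȳ_str) = Σₕ Wₕ²(1 − fₕ)sₕ²/nₕ with Wₕ = Nₕ/N, N = 14945.
Dept II: Wₕ = 0.55168953; term = 0.55168953²·(1 − 0.24790782)·48500/2044 = 5.4315202.
Dept IV: Wₕ = 0.44831047; term = 0.44831047²·(1 − 0.20985075)·324000/1406 = 36.595408.
Sum = 42.026928.

42.0269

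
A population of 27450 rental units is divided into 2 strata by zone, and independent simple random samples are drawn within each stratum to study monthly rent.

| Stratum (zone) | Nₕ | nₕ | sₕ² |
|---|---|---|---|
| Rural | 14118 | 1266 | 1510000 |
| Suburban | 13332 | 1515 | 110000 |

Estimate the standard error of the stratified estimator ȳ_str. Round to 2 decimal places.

Var(ȳ_str) = Σₕ Wₕ²(1 − fₕ)sₕ²/nₕ with Wₕ = Nₕ/N, N = 27450.
Rural: Wₕ = 0.51431694; term = 0.51431694²·(1 − 0.08967276)·1510000/1266 = 287.21191.
Suburban: Wₕ = 0.48568306; term = 0.48568306²·(1 − 0.11363636)·110000/1515 = 15.180913.
Sum = 302.39282.
SE = √(302.39282) = 17.39.

17.39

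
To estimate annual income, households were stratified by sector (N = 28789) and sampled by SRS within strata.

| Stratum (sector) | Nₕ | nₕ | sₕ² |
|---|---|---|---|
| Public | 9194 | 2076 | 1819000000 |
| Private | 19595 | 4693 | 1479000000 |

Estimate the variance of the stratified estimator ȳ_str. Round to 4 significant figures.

Var(ȳ_str) = Σₕ Wₕ²(1 − fₕ)sₕ²/nₕ with Wₕ = Nₕ/N, N = 28789.
Public: Wₕ = 0.31935809; term = 0.31935809²·(1 − 0.22579943)·1819000000/2076 = 69185.435.
Private: Wₕ = 0.68064191; term = 0.68064191²·(1 − 0.23949987)·1479000000/4693 = 111033.57.
Sum = 180219.01.

180200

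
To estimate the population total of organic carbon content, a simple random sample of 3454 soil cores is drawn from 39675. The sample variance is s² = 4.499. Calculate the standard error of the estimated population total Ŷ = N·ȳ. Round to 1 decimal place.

Var(Ŷ) = N²·Var(ȳ) = N²·(1 − n/N)·s²/n.
f = 3454/39675 = 0.08705734; Var(ȳ) = 0.91294266·4.499/3454 = 0.0011891514.
Var(Ŷ) = 39675² · 0.0011891514 = 1.8718499 × 10^6.
SE(Ŷ) = √(1.8718499 × 10^6) = 1368.2.

1368.2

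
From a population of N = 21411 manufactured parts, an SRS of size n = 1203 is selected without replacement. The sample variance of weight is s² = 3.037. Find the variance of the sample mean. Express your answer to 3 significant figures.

Under SRS without replacement, Var(ȳ) = (1 − f)·s²/n with f = n/N = 1203/21411 = 0.05618607.
Var(ȳ) = (1 − 0.05618607)·3.037/1203 = 0.94381393·0.002524522 = 0.0023826791.

0.00238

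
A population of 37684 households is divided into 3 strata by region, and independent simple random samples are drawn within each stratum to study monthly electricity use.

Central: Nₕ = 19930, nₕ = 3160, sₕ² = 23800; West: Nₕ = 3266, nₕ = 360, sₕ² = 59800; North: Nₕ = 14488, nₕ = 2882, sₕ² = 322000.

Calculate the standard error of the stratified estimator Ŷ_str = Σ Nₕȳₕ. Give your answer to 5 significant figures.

Var(Ŷ_str) = Σₕ Nₕ²(1 − fₕ)sₕ²/nₕ.
Central: 19930²·(1 − 3160/19930)·23800/3160 = 2.5172725 × 10^9.
West: 3266²·(1 − 360/3266)·59800/360 = 1.5765599 × 10^9.
North: 14488²·(1 − 2882/14488)·322000/2882 = 1.8786804 × 10^10.
Sum = 2.2880636 × 10^10.
SE = √(2.2880636 × 10^10) = 151260.

151260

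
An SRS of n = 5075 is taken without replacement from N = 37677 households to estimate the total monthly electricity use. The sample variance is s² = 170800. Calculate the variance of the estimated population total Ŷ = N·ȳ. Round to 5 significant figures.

Var(Ŷ) = N²·Var(ȳ) = N²·(1 − n/N)·s²/n.
f = 5075/37677 = 0.13469756; Var(ȳ) = 0.86530244·170800/5075 = 29.121903.
Var(Ŷ) = 37677² · 29.121903 = 4.1340182 × 10^10.

4.1340 × 10^10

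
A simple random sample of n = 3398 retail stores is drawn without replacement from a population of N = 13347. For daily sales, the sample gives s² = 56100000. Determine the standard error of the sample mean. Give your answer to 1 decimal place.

110.9

Under SRS without replacement, Var(ȳ) = (1 − f)·s²/n with f = n/N = 3398/13347 = 0.25458905.
Var(ȳ) = (1 − 0.25458905)·56100000/3398 = 0.74541095·16509.712 = 12306.52.
SE(ȳ) = √(12306.52) = 110.9.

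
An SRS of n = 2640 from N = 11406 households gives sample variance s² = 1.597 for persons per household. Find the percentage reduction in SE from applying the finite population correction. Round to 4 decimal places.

12.3334

f = n/N = 2640/11406 = 0.23145713.
SE_no-fpc = √(s²/n) = 0.024595208; SE_fpc = √((1−f)s²/n) = 0.021561777.
Ratio = √(1−f) = 0.87666577. Reduction = 100·(1 − 0.87666577) = 12.3334%.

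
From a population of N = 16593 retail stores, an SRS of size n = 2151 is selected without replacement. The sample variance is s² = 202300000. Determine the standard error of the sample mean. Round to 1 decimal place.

286.1

Under SRS without replacement, Var(ȳ) = (1 − f)·s²/n with f = n/N = 2151/16593 = 0.12963298.
Var(ȳ) = (1 − 0.12963298)·202300000/2151 = 0.87036702·94049.279 = 81857.391.
SE(ȳ) = √(81857.391) = 286.1.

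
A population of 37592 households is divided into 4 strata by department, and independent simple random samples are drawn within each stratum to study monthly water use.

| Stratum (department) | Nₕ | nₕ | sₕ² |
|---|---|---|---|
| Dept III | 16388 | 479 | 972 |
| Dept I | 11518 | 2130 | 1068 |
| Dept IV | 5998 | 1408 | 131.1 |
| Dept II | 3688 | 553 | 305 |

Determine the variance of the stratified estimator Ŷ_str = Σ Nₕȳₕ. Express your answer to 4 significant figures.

Var(Ŷ_str) = Σₕ Nₕ²(1 − fₕ)sₕ²/nₕ.
Dept III: 16388²·(1 − 479/16388)·972/479 = 5.290535 × 10^8.
Dept I: 11518²·(1 − 2130/11518)·1068/2130 = 5.4217789 × 10^7.
Dept IV: 5998²·(1 − 1408/5998)·131.1/1408 = 2.5634165 × 10^6.
Dept II: 3688²·(1 − 553/3688)·305/553 = 6.3768054 × 10^6.
Sum = 5.9221151 × 10^8.

5.922 × 10^8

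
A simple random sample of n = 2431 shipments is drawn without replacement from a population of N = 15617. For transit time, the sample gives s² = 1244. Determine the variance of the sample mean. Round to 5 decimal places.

Under SRS without replacement, Var(ȳ) = (1 − f)·s²/n with f = n/N = 2431/15617 = 0.15566370.
Var(ȳ) = (1 − 0.15566370)·1244/2431 = 0.84433630·0.51172357 = 0.43206679.

0.43207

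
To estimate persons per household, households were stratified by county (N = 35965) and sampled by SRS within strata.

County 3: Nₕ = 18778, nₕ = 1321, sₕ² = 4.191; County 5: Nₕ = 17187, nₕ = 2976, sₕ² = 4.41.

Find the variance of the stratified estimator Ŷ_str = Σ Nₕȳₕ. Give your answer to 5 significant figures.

Var(Ŷ_str) = Σₕ Nₕ²(1 − fₕ)sₕ²/nₕ.
County 3: 18778²·(1 − 1321/18778)·4.191/1321 = 1.0400011 × 10^6.
County 5: 17187²·(1 − 2976/17187)·4.41/2976 = 361934.83.
Sum = 1.4019359 × 10^6.

1.4019 × 10^6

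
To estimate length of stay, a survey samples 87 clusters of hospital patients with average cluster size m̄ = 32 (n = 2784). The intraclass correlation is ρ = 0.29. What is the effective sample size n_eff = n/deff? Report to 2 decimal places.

deff = 1 + (32 − 1)·0.29 = 1 + 8.99 = 9.99.
n_eff = 2784 / 9.99 = 278.68.

278.68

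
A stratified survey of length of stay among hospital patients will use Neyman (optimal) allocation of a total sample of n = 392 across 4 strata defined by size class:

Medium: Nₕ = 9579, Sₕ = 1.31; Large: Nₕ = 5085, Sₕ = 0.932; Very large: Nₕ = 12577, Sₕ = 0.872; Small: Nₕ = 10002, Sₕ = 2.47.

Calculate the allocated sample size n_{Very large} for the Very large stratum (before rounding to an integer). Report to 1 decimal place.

81.2

Neyman allocation: nₕ = n·NₕSₕ / Σⱼ NⱼSⱼ.
Σ NⱼSⱼ = 9579·1.31 + 5085·0.932 + 12577·0.872 + 10002·2.47 = 52959.794.
n_{Very large} = 392·12577·0.872 / 52959.794 = 81.2.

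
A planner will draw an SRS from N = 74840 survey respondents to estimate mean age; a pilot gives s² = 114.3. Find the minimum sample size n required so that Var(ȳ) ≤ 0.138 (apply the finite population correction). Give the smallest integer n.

820

Without fpc, n₀ = s²/D = 114.3/0.138 = 828.2609.
With fpc, (1 − n/N)·s²/n ≤ D requires n ≥ n₀/(1 + n₀/N) = 828.2609/(1 + 828.2609/74840) = 819.1948.
Rounding up, n = 820.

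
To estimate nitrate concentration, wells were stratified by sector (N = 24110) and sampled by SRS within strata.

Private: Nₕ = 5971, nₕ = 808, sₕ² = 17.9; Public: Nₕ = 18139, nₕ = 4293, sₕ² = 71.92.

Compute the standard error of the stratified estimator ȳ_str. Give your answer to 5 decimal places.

0.09172

Var(ȳ_str) = Σₕ Wₕ²(1 − fₕ)sₕ²/nₕ with Wₕ = Nₕ/N, N = 24110.
Private: Wₕ = 0.24765657; term = 0.24765657²·(1 − 0.13532072)·17.9/808 = 0.0011748879.
Public: Wₕ = 0.75234343; term = 0.75234343²·(1 − 0.23667236)·71.92/4293 = 0.0072382243.
Sum = 0.0084131122.
SE = √(0.0084131122) = 0.09172.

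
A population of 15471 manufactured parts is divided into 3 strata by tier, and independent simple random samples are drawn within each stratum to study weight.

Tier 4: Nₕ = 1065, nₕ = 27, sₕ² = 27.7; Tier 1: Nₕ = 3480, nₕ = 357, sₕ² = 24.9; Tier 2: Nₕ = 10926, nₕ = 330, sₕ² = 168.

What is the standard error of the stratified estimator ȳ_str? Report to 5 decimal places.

0.50413

Var(ȳ_str) = Σₕ Wₕ²(1 − fₕ)sₕ²/nₕ with Wₕ = Nₕ/N, N = 15471.
Tier 4: Wₕ = 0.06883847; term = 0.06883847²·(1 − 0.02535211)·27.7/27 = 0.0047383397.
Tier 1: Wₕ = 0.22493698; term = 0.22493698²·(1 − 0.10258621)·24.9/357 = 0.0031669819.
Tier 2: Wₕ = 0.70622455; term = 0.70622455²·(1 − 0.03020319)·168/330 = 0.24624176.
Sum = 0.25414708.
SE = √(0.25414708) = 0.50413.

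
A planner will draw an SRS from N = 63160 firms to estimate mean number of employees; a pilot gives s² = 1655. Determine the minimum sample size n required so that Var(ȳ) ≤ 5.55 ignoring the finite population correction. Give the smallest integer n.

299

Without fpc, n₀ = s²/D = 1655/5.55 = 298.1982.
Rounding up, n = 299.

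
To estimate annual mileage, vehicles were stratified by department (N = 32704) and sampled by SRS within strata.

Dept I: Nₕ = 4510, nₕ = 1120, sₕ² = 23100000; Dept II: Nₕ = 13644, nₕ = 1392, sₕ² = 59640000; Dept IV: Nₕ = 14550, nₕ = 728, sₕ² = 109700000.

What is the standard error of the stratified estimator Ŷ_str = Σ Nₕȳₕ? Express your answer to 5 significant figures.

6.1467 × 10^6

Var(Ŷ_str) = Σₕ Nₕ²(1 − fₕ)sₕ²/nₕ.
Dept I: 4510²·(1 − 1120/4510)·23100000/1120 = 3.1533356 × 10^11.
Dept II: 13644²·(1 − 1392/13644)·59640000/1392 = 7.1622108 × 10^12.
Dept IV: 14550²·(1 − 728/14550)·109700000/728 = 3.030464 × 10^13.
Sum = 3.7782184 × 10^13.
SE = √(3.7782184 × 10^13) = 6.1467 × 10^6.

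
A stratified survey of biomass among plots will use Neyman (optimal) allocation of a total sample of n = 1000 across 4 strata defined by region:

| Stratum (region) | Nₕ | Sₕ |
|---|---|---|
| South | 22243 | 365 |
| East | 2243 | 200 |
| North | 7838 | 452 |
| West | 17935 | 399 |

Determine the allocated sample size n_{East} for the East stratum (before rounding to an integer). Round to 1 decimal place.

Neyman allocation: nₕ = n·NₕSₕ / Σⱼ NⱼSⱼ.
Σ NⱼSⱼ = 22243·365 + 2243·200 + 7838·452 + 17935·399 = 1.9266136 × 10^7.
n_{East} = 1000·2243·200 / (1.9266136 × 10^7) = 23.3.

23.3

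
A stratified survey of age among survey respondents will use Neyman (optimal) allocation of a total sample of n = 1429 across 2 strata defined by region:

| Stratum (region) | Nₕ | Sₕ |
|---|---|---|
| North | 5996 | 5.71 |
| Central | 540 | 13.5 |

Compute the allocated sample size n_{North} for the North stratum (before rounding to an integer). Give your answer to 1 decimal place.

Neyman allocation: nₕ = n·NₕSₕ / Σⱼ NⱼSⱼ.
Σ NⱼSⱼ = 5996·5.71 + 540·13.5 = 41527.16.
n_{North} = 1429·5996·5.71 / 41527.16 = 1178.1.

1178.1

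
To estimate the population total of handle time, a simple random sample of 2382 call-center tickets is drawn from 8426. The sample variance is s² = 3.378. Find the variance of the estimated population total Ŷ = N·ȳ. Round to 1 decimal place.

72221.1

Var(Ŷ) = N²·Var(ȳ) = N²·(1 − n/N)·s²/n.
f = 2382/8426 = 0.28269642; Var(ȳ) = 0.71730358·3.378/2382 = 0.0010172341.
Var(Ŷ) = 8426² · 0.0010172341 = 72221.054.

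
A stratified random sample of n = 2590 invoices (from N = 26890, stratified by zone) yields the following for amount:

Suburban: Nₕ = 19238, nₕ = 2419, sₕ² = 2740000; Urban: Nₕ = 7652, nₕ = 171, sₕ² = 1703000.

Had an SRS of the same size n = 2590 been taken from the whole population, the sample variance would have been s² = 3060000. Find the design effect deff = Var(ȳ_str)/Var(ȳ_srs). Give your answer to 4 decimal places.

1.2132

Var(ȳ_str) = Σ Wₕ²(1−fₕ)sₕ²/nₕ with Wₕ = Nₕ/26890:
  Suburban: (19238/26890)²·(1−2419/19238)·2740000/2419 = 506.86602
  Urban: (7652/26890)²·(1−171/7652)·1703000/171 = 788.44526
  → Var(ȳ_str) = 1295.3113.
Var(ȳ_srs) = (1 − 2590/26890)·3060000/2590 = 1067.6702.
deff = 1295.3113 / 1067.6702 = 1.2132.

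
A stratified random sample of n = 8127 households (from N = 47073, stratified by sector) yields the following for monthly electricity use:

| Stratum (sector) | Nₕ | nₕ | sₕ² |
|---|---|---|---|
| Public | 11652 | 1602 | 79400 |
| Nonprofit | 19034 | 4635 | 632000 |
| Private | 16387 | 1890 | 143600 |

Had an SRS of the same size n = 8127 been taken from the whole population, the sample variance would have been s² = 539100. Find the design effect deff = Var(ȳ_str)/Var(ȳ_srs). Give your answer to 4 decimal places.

0.5034

Var(ȳ_str) = Σ Wₕ²(1−fₕ)sₕ²/nₕ with Wₕ = Nₕ/47073:
  Public: (11652/47073)²·(1−1602/11652)·79400/1602 = 2.619273
  Nonprofit: (19034/47073)²·(1−4635/19034)·632000/4635 = 16.864986
  Private: (16387/47073)²·(1−1890/16387)·143600/1890 = 8.1456637
  → Var(ȳ_str) = 27.629923.
Var(ȳ_srs) = (1 − 8127/47073)·539100/8127 = 54.882016.
deff = 27.629923 / 54.882016 = 0.5034.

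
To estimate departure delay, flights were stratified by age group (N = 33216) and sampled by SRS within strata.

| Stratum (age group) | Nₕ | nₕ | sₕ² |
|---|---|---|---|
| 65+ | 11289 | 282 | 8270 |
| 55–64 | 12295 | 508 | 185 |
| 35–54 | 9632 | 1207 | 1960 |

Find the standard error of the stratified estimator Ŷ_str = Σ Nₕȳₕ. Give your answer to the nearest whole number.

Var(Ŷ_str) = Σₕ Nₕ²(1 − fₕ)sₕ²/nₕ.
65+: 11289²·(1 − 282/11289)·8270/282 = 3.6440207 × 10^9.
55–64: 12295²·(1 − 508/12295)·185/508 = 5.2776409 × 10^7.
35–54: 9632²·(1 − 1207/9632)·1960/1207 = 1.3177566 × 10^8.
Sum = 3.8285728 × 10^9.
SE = √(3.8285728 × 10^9) = 61875.

61875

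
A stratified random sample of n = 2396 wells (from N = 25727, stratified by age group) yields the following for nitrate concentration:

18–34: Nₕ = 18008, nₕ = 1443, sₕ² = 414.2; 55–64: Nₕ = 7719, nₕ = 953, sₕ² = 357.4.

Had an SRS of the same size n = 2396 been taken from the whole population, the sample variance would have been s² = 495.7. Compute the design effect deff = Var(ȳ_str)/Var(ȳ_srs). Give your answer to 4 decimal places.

0.8472

Var(ȳ_str) = Σ Wₕ²(1−fₕ)sₕ²/nₕ with Wₕ = Nₕ/25727:
  18–34: (18008/25727)²·(1−1443/18008)·414.2/1443 = 0.12936667
  55–64: (7719/25727)²·(1−953/7719)·357.4/953 = 0.029592141
  → Var(ȳ_str) = 0.15895881.
Var(ȳ_srs) = (1 − 2396/25727)·495.7/2396 = 0.18761878.
deff = 0.15895881 / 0.18761878 = 0.8472.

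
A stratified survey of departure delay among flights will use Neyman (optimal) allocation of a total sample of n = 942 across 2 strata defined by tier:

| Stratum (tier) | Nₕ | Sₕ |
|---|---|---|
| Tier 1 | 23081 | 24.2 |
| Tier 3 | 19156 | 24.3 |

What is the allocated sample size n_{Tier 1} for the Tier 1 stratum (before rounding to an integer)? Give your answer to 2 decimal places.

513.81

Neyman allocation: nₕ = n·NₕSₕ / Σⱼ NⱼSⱼ.
Σ NⱼSⱼ = 23081·24.2 + 19156·24.3 = 1.024051 × 10^6.
n_{Tier 1} = 942·23081·24.2 / (1.024051 × 10^6) = 513.81.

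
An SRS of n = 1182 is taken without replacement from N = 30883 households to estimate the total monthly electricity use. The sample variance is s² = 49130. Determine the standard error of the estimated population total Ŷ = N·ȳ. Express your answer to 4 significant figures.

Var(Ŷ) = N²·Var(ȳ) = N²·(1 − n/N)·s²/n.
f = 1182/30883 = 0.03827348; Var(ȳ) = 0.96172652·49130/1182 = 39.974301.
Var(Ŷ) = 30883² · 39.974301 = 3.8125877 × 10^10.
SE(Ŷ) = √(3.8125877 × 10^10) = 195300.

195300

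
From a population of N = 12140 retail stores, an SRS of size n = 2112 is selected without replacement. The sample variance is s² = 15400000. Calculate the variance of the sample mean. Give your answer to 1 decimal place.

6023.1

Under SRS without replacement, Var(ȳ) = (1 − f)·s²/n with f = n/N = 2112/12140 = 0.17397035.
Var(ȳ) = (1 − 0.17397035)·15400000/2112 = 0.82602965·7291.6667 = 6023.1329.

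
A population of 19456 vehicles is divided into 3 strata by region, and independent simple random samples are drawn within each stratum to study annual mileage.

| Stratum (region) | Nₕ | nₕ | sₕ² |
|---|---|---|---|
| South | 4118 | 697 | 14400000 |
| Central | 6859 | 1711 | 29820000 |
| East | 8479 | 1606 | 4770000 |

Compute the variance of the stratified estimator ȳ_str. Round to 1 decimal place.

2851.9

Var(ȳ_str) = Σₕ Wₕ²(1 − fₕ)sₕ²/nₕ with Wₕ = Nₕ/N, N = 19456.
South: Wₕ = 0.21165707; term = 0.21165707²·(1 − 0.16925692)·14400000/697 = 768.88611.
Central: Wₕ = 0.35253906; term = 0.35253906²·(1 − 0.24945327)·29820000/1711 = 1625.7354.
East: Wₕ = 0.43580387; term = 0.43580387²·(1 − 0.18940913)·4770000/1606 = 457.25315.
Sum = 2851.8747.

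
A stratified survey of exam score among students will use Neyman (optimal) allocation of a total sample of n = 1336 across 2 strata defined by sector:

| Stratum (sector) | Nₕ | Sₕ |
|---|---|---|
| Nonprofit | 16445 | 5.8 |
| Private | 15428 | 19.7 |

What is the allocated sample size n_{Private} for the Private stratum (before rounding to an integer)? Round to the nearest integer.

Neyman allocation: nₕ = n·NₕSₕ / Σⱼ NⱼSⱼ.
Σ NⱼSⱼ = 16445·5.8 + 15428·19.7 = 399312.6.
n_{Private} = 1336·15428·19.7 / 399312.6 = 1017.

1017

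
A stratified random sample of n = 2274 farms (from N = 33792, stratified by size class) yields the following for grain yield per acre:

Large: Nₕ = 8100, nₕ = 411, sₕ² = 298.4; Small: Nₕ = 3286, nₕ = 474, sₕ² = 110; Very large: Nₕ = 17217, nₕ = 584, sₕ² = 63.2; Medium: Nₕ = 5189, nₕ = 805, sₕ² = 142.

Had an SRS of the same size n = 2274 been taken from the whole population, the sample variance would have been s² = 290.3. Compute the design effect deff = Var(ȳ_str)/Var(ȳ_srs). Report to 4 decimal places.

0.6058

Var(ȳ_str) = Σ Wₕ²(1−fₕ)sₕ²/nₕ with Wₕ = Nₕ/33792:
  Large: (8100/33792)²·(1−411/8100)·298.4/411 = 0.039598988
  Small: (3286/33792)²·(1−474/3286)·110/474 = 0.0018778869
  Very large: (17217/33792)²·(1−584/17217)·63.2/584 = 0.027139666
  Medium: (5189/33792)²·(1−805/5189)·142/805 = 0.0035141386
  → Var(ȳ_str) = 0.07213068.
Var(ȳ_srs) = (1 − 2274/33792)·290.3/2274 = 0.11906972.
deff = 0.07213068 / 0.11906972 = 0.6058.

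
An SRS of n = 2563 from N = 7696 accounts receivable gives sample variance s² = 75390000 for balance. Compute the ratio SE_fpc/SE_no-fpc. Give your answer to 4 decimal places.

0.8167

f = n/N = 2563/7696 = 0.33303015.
SE_no-fpc = √(s²/n) = 171.50728; SE_fpc = √((1−f)s²/n) = 140.06695.
Ratio = √(1−f) = 0.81668222.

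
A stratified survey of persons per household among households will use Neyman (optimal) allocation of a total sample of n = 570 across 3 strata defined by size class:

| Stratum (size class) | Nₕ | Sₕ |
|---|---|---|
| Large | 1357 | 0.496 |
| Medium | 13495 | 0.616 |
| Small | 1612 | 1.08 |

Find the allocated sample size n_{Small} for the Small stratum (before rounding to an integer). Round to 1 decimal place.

Neyman allocation: nₕ = n·NₕSₕ / Σⱼ NⱼSⱼ.
Σ NⱼSⱼ = 1357·0.496 + 13495·0.616 + 1612·1.08 = 10726.952.
n_{Small} = 570·1612·1.08 / 10726.952 = 92.5.

92.5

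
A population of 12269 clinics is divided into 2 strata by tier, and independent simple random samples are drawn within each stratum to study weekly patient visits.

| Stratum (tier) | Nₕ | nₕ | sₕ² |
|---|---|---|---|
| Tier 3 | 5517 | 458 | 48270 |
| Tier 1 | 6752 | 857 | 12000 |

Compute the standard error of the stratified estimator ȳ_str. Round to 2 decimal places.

Var(ȳ_str) = Σₕ Wₕ²(1 − fₕ)sₕ²/nₕ with Wₕ = Nₕ/N, N = 12269.
Tier 3: Wₕ = 0.44966990; term = 0.44966990²·(1 − 0.08301613)·48270/458 = 19.541646.
Tier 1: Wₕ = 0.55033010; term = 0.55033010²·(1 − 0.12692536)·12000/857 = 3.7025279.
Sum = 23.244174.
SE = √(23.244174) = 4.82.

4.82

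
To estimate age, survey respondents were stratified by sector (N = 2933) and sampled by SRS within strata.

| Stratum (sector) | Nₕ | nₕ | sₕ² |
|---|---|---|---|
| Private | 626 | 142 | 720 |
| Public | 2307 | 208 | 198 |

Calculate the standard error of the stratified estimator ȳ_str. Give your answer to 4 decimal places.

0.8452

Var(ȳ_str) = Σₕ Wₕ²(1 − fₕ)sₕ²/nₕ with Wₕ = Nₕ/N, N = 2933.
Private: Wₕ = 0.21343334; term = 0.21343334²·(1 − 0.22683706)·720/142 = 0.17858284.
Public: Wₕ = 0.78656666; term = 0.78656666²·(1 − 0.09016038)·198/208 = 0.53584325.
Sum = 0.71442609.
SE = √(0.71442609) = 0.8452.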